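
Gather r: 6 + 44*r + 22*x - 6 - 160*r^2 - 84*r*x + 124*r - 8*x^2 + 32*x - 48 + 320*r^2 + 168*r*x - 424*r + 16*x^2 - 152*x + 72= 160*r^2 + r*(84*x - 256) + 8*x^2 - 98*x + 24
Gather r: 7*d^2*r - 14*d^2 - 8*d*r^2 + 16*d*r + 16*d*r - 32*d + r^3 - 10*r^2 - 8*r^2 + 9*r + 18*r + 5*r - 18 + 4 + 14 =-14*d^2 - 32*d + r^3 + r^2*(-8*d - 18) + r*(7*d^2 + 32*d + 32)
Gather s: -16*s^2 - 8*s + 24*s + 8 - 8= -16*s^2 + 16*s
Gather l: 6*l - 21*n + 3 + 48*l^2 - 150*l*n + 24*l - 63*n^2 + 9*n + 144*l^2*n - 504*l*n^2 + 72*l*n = l^2*(144*n + 48) + l*(-504*n^2 - 78*n + 30) - 63*n^2 - 12*n + 3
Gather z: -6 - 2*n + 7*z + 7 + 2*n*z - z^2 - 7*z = 2*n*z - 2*n - z^2 + 1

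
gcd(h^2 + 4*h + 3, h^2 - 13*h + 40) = 1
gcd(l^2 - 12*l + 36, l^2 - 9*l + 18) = l - 6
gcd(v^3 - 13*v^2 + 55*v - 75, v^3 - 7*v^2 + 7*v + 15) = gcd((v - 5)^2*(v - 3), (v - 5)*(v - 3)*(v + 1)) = v^2 - 8*v + 15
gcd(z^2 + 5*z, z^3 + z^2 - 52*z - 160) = z + 5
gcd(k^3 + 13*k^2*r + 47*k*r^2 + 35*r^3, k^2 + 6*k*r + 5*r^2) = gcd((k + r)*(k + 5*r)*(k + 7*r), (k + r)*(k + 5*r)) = k^2 + 6*k*r + 5*r^2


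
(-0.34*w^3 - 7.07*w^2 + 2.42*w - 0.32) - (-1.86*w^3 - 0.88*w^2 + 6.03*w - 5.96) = 1.52*w^3 - 6.19*w^2 - 3.61*w + 5.64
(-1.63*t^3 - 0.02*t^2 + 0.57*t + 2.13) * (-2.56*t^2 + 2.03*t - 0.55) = 4.1728*t^5 - 3.2577*t^4 - 0.6033*t^3 - 4.2847*t^2 + 4.0104*t - 1.1715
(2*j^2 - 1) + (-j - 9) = 2*j^2 - j - 10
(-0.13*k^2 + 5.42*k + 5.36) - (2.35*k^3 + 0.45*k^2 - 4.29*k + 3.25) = -2.35*k^3 - 0.58*k^2 + 9.71*k + 2.11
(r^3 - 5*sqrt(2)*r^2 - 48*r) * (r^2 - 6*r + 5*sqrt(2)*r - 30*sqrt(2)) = r^5 - 6*r^4 - 98*r^3 - 240*sqrt(2)*r^2 + 588*r^2 + 1440*sqrt(2)*r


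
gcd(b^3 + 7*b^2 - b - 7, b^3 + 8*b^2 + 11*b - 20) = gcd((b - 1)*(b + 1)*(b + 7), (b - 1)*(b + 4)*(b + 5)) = b - 1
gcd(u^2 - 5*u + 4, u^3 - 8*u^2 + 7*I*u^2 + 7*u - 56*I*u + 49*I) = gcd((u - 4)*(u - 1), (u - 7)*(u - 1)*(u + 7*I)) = u - 1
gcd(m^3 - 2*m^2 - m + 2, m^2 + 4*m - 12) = m - 2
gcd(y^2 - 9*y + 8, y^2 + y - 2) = y - 1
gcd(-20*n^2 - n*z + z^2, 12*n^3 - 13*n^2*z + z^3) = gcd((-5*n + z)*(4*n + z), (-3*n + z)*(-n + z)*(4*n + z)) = 4*n + z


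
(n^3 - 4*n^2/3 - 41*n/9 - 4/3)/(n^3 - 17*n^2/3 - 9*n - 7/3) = (n^2 - 5*n/3 - 4)/(n^2 - 6*n - 7)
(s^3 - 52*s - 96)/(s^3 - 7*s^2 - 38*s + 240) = (s + 2)/(s - 5)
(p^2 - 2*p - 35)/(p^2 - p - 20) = (-p^2 + 2*p + 35)/(-p^2 + p + 20)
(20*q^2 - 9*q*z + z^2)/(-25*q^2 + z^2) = (-4*q + z)/(5*q + z)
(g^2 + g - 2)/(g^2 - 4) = (g - 1)/(g - 2)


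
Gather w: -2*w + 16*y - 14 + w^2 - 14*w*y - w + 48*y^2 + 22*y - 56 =w^2 + w*(-14*y - 3) + 48*y^2 + 38*y - 70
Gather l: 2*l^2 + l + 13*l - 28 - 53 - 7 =2*l^2 + 14*l - 88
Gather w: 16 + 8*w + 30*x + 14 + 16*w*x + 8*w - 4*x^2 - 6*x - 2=w*(16*x + 16) - 4*x^2 + 24*x + 28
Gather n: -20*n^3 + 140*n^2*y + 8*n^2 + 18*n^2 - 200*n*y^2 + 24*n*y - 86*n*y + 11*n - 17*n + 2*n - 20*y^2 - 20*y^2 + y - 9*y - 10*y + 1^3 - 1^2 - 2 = -20*n^3 + n^2*(140*y + 26) + n*(-200*y^2 - 62*y - 4) - 40*y^2 - 18*y - 2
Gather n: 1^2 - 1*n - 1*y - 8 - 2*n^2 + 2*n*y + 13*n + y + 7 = -2*n^2 + n*(2*y + 12)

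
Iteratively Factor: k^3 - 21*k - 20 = (k + 1)*(k^2 - k - 20) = (k + 1)*(k + 4)*(k - 5)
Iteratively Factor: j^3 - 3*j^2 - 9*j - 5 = (j + 1)*(j^2 - 4*j - 5) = (j + 1)^2*(j - 5)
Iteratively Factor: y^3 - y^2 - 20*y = (y - 5)*(y^2 + 4*y) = y*(y - 5)*(y + 4)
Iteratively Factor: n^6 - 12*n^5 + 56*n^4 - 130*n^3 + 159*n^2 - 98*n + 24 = (n - 1)*(n^5 - 11*n^4 + 45*n^3 - 85*n^2 + 74*n - 24) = (n - 1)^2*(n^4 - 10*n^3 + 35*n^2 - 50*n + 24) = (n - 4)*(n - 1)^2*(n^3 - 6*n^2 + 11*n - 6) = (n - 4)*(n - 3)*(n - 1)^2*(n^2 - 3*n + 2) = (n - 4)*(n - 3)*(n - 2)*(n - 1)^2*(n - 1)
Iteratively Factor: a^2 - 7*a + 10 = (a - 2)*(a - 5)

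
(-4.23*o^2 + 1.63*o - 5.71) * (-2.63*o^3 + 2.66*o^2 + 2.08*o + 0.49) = 11.1249*o^5 - 15.5387*o^4 + 10.5547*o^3 - 13.8709*o^2 - 11.0781*o - 2.7979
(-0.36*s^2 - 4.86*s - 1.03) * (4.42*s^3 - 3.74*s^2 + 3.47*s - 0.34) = -1.5912*s^5 - 20.1348*s^4 + 12.3746*s^3 - 12.8896*s^2 - 1.9217*s + 0.3502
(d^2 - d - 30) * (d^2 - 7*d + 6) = d^4 - 8*d^3 - 17*d^2 + 204*d - 180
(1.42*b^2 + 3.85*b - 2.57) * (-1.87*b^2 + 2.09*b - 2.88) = -2.6554*b^4 - 4.2317*b^3 + 8.7628*b^2 - 16.4593*b + 7.4016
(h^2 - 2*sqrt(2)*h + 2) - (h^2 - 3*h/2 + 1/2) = -2*sqrt(2)*h + 3*h/2 + 3/2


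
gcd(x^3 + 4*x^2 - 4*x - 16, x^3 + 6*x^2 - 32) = x^2 + 2*x - 8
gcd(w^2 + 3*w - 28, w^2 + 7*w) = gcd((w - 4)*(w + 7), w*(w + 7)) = w + 7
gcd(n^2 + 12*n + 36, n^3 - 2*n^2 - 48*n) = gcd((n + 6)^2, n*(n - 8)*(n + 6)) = n + 6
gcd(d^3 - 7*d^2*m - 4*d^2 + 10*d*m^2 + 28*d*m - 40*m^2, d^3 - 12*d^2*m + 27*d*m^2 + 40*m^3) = d - 5*m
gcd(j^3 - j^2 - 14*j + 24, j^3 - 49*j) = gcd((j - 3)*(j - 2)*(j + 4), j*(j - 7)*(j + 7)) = 1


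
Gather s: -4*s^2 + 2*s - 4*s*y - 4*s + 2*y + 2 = -4*s^2 + s*(-4*y - 2) + 2*y + 2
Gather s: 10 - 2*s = 10 - 2*s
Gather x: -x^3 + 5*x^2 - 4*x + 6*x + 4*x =-x^3 + 5*x^2 + 6*x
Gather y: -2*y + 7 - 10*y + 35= 42 - 12*y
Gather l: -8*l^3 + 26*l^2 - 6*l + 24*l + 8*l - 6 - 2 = -8*l^3 + 26*l^2 + 26*l - 8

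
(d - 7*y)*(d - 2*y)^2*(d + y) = d^4 - 10*d^3*y + 21*d^2*y^2 + 4*d*y^3 - 28*y^4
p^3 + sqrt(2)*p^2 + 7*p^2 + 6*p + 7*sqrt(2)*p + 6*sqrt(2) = (p + 1)*(p + 6)*(p + sqrt(2))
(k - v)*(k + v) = k^2 - v^2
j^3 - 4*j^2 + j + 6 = (j - 3)*(j - 2)*(j + 1)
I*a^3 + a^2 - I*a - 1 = (a + 1)*(a - I)*(I*a - I)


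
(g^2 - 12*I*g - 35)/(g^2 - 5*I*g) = (g - 7*I)/g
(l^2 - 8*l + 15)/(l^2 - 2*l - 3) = (l - 5)/(l + 1)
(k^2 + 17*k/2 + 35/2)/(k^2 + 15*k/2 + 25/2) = (2*k + 7)/(2*k + 5)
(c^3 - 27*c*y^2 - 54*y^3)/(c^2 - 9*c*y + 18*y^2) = (-c^2 - 6*c*y - 9*y^2)/(-c + 3*y)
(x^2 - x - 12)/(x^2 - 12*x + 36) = (x^2 - x - 12)/(x^2 - 12*x + 36)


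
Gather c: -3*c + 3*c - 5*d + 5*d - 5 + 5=0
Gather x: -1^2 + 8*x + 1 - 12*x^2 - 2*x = -12*x^2 + 6*x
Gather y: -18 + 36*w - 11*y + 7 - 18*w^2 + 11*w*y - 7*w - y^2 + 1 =-18*w^2 + 29*w - y^2 + y*(11*w - 11) - 10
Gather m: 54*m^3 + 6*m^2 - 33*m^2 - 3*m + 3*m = 54*m^3 - 27*m^2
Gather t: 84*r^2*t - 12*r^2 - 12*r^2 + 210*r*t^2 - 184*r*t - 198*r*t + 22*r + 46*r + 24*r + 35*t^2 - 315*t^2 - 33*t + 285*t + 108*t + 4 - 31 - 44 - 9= -24*r^2 + 92*r + t^2*(210*r - 280) + t*(84*r^2 - 382*r + 360) - 80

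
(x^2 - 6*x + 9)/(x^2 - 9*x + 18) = (x - 3)/(x - 6)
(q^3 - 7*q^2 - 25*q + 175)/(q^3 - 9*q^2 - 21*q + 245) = (q - 5)/(q - 7)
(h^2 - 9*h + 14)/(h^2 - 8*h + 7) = (h - 2)/(h - 1)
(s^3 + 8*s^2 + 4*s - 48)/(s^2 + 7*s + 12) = (s^2 + 4*s - 12)/(s + 3)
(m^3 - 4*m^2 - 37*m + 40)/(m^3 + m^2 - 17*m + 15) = (m - 8)/(m - 3)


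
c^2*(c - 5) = c^3 - 5*c^2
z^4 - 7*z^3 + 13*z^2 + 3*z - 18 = (z - 3)^2*(z - 2)*(z + 1)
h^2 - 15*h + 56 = (h - 8)*(h - 7)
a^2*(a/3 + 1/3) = a^3/3 + a^2/3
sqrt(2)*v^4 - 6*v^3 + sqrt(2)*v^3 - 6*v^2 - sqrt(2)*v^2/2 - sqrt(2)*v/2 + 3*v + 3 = (v - 3*sqrt(2))*(v - sqrt(2)/2)*(v + sqrt(2)/2)*(sqrt(2)*v + sqrt(2))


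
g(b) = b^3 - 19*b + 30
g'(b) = 3*b^2 - 19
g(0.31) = 24.14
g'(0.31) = -18.71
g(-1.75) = 57.89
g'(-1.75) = -9.81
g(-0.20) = 33.79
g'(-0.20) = -18.88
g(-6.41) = -111.58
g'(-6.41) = 104.26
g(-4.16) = 37.05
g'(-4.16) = 32.92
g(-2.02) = 60.14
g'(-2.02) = -6.76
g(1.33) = 7.08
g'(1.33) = -13.69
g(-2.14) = 60.86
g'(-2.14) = -5.26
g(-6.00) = -72.00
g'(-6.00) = 89.00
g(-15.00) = -3060.00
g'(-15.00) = 656.00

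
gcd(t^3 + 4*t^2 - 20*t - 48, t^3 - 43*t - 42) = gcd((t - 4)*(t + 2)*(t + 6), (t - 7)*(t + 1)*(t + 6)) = t + 6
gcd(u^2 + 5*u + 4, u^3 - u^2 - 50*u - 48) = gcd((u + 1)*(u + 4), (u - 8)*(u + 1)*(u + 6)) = u + 1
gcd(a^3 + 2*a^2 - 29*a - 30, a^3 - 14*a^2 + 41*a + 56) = a + 1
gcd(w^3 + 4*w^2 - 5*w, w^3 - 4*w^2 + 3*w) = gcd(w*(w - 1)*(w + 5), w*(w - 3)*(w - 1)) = w^2 - w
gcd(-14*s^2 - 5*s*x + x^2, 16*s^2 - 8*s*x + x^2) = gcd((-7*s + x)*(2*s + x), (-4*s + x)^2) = 1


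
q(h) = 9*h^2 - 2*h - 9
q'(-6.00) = -110.00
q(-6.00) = 327.00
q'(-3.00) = -56.00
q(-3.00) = 78.00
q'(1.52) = 25.36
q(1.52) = 8.75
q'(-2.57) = -48.26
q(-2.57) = 55.58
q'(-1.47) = -28.46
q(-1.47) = 13.39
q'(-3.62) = -67.16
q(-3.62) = 116.18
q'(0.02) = -1.64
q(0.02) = -9.04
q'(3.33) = 57.94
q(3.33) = 84.14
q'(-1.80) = -34.40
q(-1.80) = 23.76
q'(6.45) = 114.10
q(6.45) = 352.52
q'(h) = 18*h - 2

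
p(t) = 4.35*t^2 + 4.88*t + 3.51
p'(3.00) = 30.98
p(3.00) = 57.30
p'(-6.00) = -47.32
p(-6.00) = 130.83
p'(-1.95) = -12.08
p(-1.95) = 10.53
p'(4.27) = 42.03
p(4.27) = 103.66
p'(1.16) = 14.97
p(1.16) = 15.02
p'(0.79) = 11.75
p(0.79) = 10.08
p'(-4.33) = -32.79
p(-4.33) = 63.94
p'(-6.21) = -49.15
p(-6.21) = 140.96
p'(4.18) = 41.25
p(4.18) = 99.91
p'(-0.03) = 4.62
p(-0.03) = 3.37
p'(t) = 8.7*t + 4.88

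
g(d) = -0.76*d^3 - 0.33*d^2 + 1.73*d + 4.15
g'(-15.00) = -501.37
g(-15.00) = 2468.95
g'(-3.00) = -16.81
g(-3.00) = 16.51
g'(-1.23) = -0.91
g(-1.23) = 2.94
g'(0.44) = 1.00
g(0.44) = 4.78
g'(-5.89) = -73.48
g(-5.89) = 137.81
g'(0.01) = 1.72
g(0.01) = 4.17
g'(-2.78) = -14.06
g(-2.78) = 13.12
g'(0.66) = 0.30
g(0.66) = 4.93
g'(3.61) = -30.37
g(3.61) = -29.66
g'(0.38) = 1.15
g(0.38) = 4.72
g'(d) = -2.28*d^2 - 0.66*d + 1.73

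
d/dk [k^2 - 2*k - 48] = 2*k - 2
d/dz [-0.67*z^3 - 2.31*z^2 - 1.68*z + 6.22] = -2.01*z^2 - 4.62*z - 1.68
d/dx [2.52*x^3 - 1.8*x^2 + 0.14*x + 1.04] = 7.56*x^2 - 3.6*x + 0.14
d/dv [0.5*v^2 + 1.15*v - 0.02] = 1.0*v + 1.15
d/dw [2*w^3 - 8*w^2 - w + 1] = 6*w^2 - 16*w - 1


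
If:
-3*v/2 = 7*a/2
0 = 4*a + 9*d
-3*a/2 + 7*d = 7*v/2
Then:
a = 0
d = 0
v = 0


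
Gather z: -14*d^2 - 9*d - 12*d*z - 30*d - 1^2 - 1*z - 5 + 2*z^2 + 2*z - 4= -14*d^2 - 39*d + 2*z^2 + z*(1 - 12*d) - 10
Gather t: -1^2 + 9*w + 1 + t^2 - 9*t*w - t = t^2 + t*(-9*w - 1) + 9*w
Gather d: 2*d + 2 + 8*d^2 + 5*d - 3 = 8*d^2 + 7*d - 1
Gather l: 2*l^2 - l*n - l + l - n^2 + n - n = 2*l^2 - l*n - n^2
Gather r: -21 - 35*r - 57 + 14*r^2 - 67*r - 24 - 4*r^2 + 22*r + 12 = 10*r^2 - 80*r - 90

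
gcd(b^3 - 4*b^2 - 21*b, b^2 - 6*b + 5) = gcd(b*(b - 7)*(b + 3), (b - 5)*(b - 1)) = 1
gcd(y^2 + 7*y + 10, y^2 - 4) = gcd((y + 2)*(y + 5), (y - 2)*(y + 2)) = y + 2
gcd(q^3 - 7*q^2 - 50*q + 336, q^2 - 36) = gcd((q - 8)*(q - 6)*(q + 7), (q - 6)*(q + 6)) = q - 6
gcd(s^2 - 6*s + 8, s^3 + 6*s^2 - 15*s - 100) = s - 4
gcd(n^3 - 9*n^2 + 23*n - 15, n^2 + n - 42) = 1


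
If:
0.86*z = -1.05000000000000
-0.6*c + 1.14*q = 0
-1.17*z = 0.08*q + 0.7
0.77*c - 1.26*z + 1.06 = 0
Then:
No Solution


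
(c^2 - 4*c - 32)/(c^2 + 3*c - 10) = (c^2 - 4*c - 32)/(c^2 + 3*c - 10)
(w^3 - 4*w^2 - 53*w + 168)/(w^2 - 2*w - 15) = (-w^3 + 4*w^2 + 53*w - 168)/(-w^2 + 2*w + 15)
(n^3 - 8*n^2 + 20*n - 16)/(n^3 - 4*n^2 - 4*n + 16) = (n - 2)/(n + 2)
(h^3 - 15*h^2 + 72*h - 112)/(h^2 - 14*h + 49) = (h^2 - 8*h + 16)/(h - 7)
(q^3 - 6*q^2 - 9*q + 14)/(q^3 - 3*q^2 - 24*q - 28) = (q - 1)/(q + 2)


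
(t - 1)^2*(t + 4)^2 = t^4 + 6*t^3 + t^2 - 24*t + 16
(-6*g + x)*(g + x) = -6*g^2 - 5*g*x + x^2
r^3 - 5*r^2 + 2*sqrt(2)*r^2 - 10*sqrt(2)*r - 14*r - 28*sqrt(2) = (r - 7)*(r + 2)*(r + 2*sqrt(2))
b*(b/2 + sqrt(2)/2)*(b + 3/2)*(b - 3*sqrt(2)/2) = b^4/2 - sqrt(2)*b^3/4 + 3*b^3/4 - 3*b^2/2 - 3*sqrt(2)*b^2/8 - 9*b/4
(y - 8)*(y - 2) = y^2 - 10*y + 16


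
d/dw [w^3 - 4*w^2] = w*(3*w - 8)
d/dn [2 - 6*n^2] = -12*n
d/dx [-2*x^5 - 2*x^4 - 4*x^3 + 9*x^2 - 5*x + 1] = -10*x^4 - 8*x^3 - 12*x^2 + 18*x - 5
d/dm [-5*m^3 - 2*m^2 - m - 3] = -15*m^2 - 4*m - 1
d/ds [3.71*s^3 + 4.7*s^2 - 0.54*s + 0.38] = 11.13*s^2 + 9.4*s - 0.54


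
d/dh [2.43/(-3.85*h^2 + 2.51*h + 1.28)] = (18.711*h - 6.0993)/(-3.85*h^2 + 2.51*h + 1.28)^2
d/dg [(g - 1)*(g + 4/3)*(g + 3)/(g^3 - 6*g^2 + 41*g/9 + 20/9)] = 12*(-63*g^4 + 66*g^3 + 215*g^2 - 224*g + 118)/(81*g^6 - 972*g^5 + 3654*g^4 - 4068*g^3 - 479*g^2 + 1640*g + 400)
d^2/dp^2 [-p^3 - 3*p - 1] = -6*p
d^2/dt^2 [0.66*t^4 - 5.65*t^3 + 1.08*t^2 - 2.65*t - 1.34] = 7.92*t^2 - 33.9*t + 2.16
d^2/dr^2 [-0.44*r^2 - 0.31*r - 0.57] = -0.880000000000000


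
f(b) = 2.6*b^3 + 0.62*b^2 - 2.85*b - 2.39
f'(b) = 7.8*b^2 + 1.24*b - 2.85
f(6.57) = 742.99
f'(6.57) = 341.98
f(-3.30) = -79.67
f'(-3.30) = 78.00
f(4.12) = 178.22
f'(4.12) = 134.66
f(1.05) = -1.69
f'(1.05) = 7.05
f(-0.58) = -1.04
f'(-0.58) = -0.95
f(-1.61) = -7.04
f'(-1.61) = 15.37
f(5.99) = 561.58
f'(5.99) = 284.44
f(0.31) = -3.14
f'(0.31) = -1.72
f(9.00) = 1917.58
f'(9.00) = 640.11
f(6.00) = 564.43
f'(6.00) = 285.39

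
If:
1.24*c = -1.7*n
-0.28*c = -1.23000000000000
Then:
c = 4.39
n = -3.20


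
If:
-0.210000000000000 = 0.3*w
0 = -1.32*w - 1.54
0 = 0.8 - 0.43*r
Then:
No Solution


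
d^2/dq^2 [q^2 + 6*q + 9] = 2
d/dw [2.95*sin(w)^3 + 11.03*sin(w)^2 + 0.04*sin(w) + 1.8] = (8.85*sin(w)^2 + 22.06*sin(w) + 0.04)*cos(w)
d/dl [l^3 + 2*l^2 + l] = 3*l^2 + 4*l + 1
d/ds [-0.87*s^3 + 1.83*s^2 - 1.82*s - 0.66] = -2.61*s^2 + 3.66*s - 1.82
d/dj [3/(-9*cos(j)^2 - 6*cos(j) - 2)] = -18*(3*cos(j) + 1)*sin(j)/(9*cos(j)^2 + 6*cos(j) + 2)^2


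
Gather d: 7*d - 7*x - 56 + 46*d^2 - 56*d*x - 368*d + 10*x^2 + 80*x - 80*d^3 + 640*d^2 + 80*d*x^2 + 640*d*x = -80*d^3 + 686*d^2 + d*(80*x^2 + 584*x - 361) + 10*x^2 + 73*x - 56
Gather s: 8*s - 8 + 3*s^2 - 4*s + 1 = 3*s^2 + 4*s - 7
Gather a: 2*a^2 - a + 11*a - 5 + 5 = 2*a^2 + 10*a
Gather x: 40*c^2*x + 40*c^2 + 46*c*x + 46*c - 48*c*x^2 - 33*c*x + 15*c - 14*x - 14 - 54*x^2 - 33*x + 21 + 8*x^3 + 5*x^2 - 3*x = 40*c^2 + 61*c + 8*x^3 + x^2*(-48*c - 49) + x*(40*c^2 + 13*c - 50) + 7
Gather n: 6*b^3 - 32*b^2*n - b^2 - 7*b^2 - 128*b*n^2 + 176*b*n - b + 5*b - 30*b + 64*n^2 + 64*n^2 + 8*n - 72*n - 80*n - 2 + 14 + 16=6*b^3 - 8*b^2 - 26*b + n^2*(128 - 128*b) + n*(-32*b^2 + 176*b - 144) + 28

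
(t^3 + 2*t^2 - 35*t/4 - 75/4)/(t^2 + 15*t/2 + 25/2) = (2*t^2 - t - 15)/(2*(t + 5))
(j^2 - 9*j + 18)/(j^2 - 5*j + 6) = (j - 6)/(j - 2)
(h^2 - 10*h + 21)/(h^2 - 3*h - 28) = (h - 3)/(h + 4)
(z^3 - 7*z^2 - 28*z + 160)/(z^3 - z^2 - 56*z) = (z^2 + z - 20)/(z*(z + 7))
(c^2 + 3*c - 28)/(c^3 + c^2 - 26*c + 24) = (c + 7)/(c^2 + 5*c - 6)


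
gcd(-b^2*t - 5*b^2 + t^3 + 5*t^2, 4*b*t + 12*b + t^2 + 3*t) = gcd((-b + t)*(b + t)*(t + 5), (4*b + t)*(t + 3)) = 1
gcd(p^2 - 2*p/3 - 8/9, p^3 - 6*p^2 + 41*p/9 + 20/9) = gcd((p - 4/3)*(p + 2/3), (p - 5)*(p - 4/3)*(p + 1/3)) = p - 4/3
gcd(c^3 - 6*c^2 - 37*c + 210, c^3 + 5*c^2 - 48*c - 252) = c^2 - c - 42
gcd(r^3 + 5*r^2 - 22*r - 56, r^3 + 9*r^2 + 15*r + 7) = r + 7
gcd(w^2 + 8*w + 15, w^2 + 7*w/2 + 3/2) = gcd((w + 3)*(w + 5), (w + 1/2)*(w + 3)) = w + 3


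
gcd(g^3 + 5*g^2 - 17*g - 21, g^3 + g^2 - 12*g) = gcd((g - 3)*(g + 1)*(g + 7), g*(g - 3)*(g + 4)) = g - 3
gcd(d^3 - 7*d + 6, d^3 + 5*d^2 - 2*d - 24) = d^2 + d - 6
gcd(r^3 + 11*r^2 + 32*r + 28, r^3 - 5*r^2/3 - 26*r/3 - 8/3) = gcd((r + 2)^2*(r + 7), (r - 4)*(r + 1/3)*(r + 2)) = r + 2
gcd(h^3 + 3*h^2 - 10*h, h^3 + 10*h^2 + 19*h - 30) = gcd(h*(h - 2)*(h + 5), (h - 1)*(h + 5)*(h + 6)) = h + 5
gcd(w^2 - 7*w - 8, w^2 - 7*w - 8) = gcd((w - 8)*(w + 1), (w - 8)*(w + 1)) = w^2 - 7*w - 8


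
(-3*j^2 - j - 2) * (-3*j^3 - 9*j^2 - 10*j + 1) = 9*j^5 + 30*j^4 + 45*j^3 + 25*j^2 + 19*j - 2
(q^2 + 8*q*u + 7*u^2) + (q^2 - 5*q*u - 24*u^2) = 2*q^2 + 3*q*u - 17*u^2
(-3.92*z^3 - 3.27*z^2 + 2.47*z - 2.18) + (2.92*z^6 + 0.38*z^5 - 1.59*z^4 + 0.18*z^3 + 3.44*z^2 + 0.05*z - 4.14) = 2.92*z^6 + 0.38*z^5 - 1.59*z^4 - 3.74*z^3 + 0.17*z^2 + 2.52*z - 6.32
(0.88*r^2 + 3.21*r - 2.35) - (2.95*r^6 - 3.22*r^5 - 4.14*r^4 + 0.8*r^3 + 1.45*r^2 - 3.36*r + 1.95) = -2.95*r^6 + 3.22*r^5 + 4.14*r^4 - 0.8*r^3 - 0.57*r^2 + 6.57*r - 4.3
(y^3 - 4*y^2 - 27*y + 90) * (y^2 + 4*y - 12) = y^5 - 55*y^3 + 30*y^2 + 684*y - 1080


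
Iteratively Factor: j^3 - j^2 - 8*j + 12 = (j - 2)*(j^2 + j - 6) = (j - 2)^2*(j + 3)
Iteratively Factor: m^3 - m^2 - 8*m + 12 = (m + 3)*(m^2 - 4*m + 4) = (m - 2)*(m + 3)*(m - 2)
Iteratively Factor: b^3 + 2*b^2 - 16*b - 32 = (b + 4)*(b^2 - 2*b - 8) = (b - 4)*(b + 4)*(b + 2)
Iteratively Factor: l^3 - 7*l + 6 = (l + 3)*(l^2 - 3*l + 2) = (l - 2)*(l + 3)*(l - 1)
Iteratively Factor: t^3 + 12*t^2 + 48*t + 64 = (t + 4)*(t^2 + 8*t + 16) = (t + 4)^2*(t + 4)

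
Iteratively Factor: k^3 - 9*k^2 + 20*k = (k)*(k^2 - 9*k + 20) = k*(k - 5)*(k - 4)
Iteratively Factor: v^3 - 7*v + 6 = (v - 1)*(v^2 + v - 6) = (v - 2)*(v - 1)*(v + 3)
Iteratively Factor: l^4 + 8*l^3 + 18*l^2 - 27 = (l + 3)*(l^3 + 5*l^2 + 3*l - 9) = (l + 3)^2*(l^2 + 2*l - 3) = (l - 1)*(l + 3)^2*(l + 3)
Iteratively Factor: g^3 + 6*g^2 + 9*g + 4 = (g + 1)*(g^2 + 5*g + 4) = (g + 1)*(g + 4)*(g + 1)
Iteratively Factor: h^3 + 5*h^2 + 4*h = (h)*(h^2 + 5*h + 4) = h*(h + 1)*(h + 4)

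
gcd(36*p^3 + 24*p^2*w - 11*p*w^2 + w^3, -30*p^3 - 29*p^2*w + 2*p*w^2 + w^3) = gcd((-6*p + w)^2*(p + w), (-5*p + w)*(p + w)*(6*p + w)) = p + w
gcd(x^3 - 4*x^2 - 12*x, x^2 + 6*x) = x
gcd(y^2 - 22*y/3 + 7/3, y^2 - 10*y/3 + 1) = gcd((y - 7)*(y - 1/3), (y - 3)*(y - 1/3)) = y - 1/3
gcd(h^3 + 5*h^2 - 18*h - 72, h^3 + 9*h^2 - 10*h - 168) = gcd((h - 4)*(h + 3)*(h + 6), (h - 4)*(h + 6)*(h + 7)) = h^2 + 2*h - 24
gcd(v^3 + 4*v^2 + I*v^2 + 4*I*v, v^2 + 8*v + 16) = v + 4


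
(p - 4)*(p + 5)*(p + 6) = p^3 + 7*p^2 - 14*p - 120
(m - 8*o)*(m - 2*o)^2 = m^3 - 12*m^2*o + 36*m*o^2 - 32*o^3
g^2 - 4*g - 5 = (g - 5)*(g + 1)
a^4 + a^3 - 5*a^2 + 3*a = a*(a - 1)^2*(a + 3)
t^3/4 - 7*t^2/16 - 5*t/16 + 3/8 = (t/4 + 1/4)*(t - 2)*(t - 3/4)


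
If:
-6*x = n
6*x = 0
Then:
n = 0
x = 0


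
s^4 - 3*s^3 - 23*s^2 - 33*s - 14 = (s - 7)*(s + 1)^2*(s + 2)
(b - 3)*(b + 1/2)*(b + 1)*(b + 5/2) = b^4 + b^3 - 31*b^2/4 - 23*b/2 - 15/4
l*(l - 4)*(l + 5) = l^3 + l^2 - 20*l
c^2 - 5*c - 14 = (c - 7)*(c + 2)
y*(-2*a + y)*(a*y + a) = -2*a^2*y^2 - 2*a^2*y + a*y^3 + a*y^2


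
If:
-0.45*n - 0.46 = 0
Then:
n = -1.02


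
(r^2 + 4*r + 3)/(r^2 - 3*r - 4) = (r + 3)/(r - 4)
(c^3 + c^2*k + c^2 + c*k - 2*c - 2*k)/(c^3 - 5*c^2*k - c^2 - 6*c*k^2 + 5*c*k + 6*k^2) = (c + 2)/(c - 6*k)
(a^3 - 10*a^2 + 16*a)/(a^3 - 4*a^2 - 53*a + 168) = a*(a - 2)/(a^2 + 4*a - 21)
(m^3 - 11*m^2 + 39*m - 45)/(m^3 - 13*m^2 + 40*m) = (m^2 - 6*m + 9)/(m*(m - 8))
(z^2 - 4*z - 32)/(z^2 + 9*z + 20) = (z - 8)/(z + 5)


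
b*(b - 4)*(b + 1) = b^3 - 3*b^2 - 4*b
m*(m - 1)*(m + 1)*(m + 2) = m^4 + 2*m^3 - m^2 - 2*m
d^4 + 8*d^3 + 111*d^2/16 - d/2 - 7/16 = (d - 1/4)*(d + 1/4)*(d + 1)*(d + 7)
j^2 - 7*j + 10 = (j - 5)*(j - 2)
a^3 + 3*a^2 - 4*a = a*(a - 1)*(a + 4)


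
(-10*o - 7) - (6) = -10*o - 13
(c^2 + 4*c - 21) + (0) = c^2 + 4*c - 21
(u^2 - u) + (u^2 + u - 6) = 2*u^2 - 6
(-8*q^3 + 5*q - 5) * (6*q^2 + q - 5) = -48*q^5 - 8*q^4 + 70*q^3 - 25*q^2 - 30*q + 25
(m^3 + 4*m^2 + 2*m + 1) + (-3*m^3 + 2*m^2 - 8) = -2*m^3 + 6*m^2 + 2*m - 7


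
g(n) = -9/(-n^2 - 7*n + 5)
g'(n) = -9*(2*n + 7)/(-n^2 - 7*n + 5)^2 = 9*(-2*n - 7)/(n^2 + 7*n - 5)^2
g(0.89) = 4.45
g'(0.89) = -19.33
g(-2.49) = -0.55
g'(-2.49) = -0.07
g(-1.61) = -0.66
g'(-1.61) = -0.18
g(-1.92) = -0.61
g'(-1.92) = -0.13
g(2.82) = 0.40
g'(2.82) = -0.22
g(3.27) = 0.31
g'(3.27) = -0.15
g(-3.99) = -0.53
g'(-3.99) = 0.03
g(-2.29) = -0.57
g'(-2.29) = -0.09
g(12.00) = 0.04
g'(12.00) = -0.00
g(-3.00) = -0.53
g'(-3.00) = -0.03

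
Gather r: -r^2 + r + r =-r^2 + 2*r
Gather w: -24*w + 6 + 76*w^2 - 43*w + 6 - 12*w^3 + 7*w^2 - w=-12*w^3 + 83*w^2 - 68*w + 12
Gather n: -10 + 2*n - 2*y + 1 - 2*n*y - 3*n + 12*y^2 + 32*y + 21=n*(-2*y - 1) + 12*y^2 + 30*y + 12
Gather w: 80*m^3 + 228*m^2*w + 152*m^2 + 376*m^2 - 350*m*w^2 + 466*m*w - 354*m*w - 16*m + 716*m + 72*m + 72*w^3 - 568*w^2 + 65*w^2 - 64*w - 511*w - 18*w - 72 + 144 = 80*m^3 + 528*m^2 + 772*m + 72*w^3 + w^2*(-350*m - 503) + w*(228*m^2 + 112*m - 593) + 72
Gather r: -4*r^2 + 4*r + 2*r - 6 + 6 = -4*r^2 + 6*r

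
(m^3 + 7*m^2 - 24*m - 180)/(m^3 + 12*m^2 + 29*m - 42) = (m^2 + m - 30)/(m^2 + 6*m - 7)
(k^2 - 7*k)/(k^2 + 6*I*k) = (k - 7)/(k + 6*I)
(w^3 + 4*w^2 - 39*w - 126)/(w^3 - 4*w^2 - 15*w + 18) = (w + 7)/(w - 1)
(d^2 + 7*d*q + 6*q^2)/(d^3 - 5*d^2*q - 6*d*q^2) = (-d - 6*q)/(d*(-d + 6*q))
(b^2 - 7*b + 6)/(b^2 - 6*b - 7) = (-b^2 + 7*b - 6)/(-b^2 + 6*b + 7)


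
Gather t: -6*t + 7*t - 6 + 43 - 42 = t - 5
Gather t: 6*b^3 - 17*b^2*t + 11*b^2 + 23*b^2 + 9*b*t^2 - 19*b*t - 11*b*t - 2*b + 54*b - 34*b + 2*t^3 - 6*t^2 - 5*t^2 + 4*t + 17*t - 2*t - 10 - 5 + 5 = 6*b^3 + 34*b^2 + 18*b + 2*t^3 + t^2*(9*b - 11) + t*(-17*b^2 - 30*b + 19) - 10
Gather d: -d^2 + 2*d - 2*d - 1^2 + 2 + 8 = 9 - d^2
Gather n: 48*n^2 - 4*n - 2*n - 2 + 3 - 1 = 48*n^2 - 6*n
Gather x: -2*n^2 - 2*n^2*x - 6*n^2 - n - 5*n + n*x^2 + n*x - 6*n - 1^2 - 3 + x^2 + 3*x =-8*n^2 - 12*n + x^2*(n + 1) + x*(-2*n^2 + n + 3) - 4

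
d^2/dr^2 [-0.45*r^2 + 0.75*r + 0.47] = -0.900000000000000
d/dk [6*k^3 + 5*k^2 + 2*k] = 18*k^2 + 10*k + 2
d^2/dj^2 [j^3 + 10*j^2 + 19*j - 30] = 6*j + 20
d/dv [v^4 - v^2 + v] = 4*v^3 - 2*v + 1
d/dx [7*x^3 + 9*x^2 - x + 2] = 21*x^2 + 18*x - 1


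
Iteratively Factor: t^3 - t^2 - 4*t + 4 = (t + 2)*(t^2 - 3*t + 2) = (t - 2)*(t + 2)*(t - 1)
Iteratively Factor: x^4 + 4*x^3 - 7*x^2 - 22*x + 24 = (x + 3)*(x^3 + x^2 - 10*x + 8) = (x + 3)*(x + 4)*(x^2 - 3*x + 2) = (x - 1)*(x + 3)*(x + 4)*(x - 2)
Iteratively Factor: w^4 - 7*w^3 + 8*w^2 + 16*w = (w)*(w^3 - 7*w^2 + 8*w + 16) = w*(w - 4)*(w^2 - 3*w - 4) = w*(w - 4)^2*(w + 1)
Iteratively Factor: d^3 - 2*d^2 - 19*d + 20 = (d - 1)*(d^2 - d - 20) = (d - 5)*(d - 1)*(d + 4)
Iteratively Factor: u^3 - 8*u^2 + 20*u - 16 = (u - 2)*(u^2 - 6*u + 8) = (u - 4)*(u - 2)*(u - 2)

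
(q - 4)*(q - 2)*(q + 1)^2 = q^4 - 4*q^3 - 3*q^2 + 10*q + 8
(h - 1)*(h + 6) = h^2 + 5*h - 6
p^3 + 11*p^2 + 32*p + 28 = (p + 2)^2*(p + 7)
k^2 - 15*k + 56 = (k - 8)*(k - 7)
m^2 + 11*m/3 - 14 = (m - 7/3)*(m + 6)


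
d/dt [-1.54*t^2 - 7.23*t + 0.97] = -3.08*t - 7.23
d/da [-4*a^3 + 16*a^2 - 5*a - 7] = -12*a^2 + 32*a - 5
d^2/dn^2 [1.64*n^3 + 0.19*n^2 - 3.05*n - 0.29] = 9.84*n + 0.38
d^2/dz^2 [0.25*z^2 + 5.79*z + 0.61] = 0.500000000000000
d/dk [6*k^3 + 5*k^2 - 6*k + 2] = 18*k^2 + 10*k - 6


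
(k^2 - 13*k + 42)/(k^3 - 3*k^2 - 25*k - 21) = (k - 6)/(k^2 + 4*k + 3)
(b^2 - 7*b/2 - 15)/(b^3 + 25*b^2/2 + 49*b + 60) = (b - 6)/(b^2 + 10*b + 24)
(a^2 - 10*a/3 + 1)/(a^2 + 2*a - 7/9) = 3*(a - 3)/(3*a + 7)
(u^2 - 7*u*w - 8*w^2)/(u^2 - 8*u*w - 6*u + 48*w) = (u + w)/(u - 6)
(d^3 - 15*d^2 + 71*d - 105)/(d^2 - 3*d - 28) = (d^2 - 8*d + 15)/(d + 4)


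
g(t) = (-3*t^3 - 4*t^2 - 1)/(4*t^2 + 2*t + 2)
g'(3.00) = -0.80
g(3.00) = -2.68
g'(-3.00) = -0.84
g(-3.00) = 1.38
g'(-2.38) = -0.88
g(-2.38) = 0.84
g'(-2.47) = -0.87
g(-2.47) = 0.92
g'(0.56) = -0.73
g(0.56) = -0.64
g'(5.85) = -0.77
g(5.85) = -4.90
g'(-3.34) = -0.82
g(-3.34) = 1.66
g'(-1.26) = -1.04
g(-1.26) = -0.23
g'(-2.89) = -0.84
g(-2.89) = 1.28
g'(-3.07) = -0.83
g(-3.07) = 1.43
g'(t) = (-8*t - 2)*(-3*t^3 - 4*t^2 - 1)/(4*t^2 + 2*t + 2)^2 + (-9*t^2 - 8*t)/(4*t^2 + 2*t + 2)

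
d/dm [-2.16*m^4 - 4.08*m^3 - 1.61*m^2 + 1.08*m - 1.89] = -8.64*m^3 - 12.24*m^2 - 3.22*m + 1.08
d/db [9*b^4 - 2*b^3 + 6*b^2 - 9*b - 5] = 36*b^3 - 6*b^2 + 12*b - 9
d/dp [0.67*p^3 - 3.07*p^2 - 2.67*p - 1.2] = 2.01*p^2 - 6.14*p - 2.67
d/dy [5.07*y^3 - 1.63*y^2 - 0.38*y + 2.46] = 15.21*y^2 - 3.26*y - 0.38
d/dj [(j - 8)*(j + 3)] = 2*j - 5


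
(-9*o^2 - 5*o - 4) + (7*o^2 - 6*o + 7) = -2*o^2 - 11*o + 3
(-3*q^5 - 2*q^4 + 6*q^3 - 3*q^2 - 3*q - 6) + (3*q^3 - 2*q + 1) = -3*q^5 - 2*q^4 + 9*q^3 - 3*q^2 - 5*q - 5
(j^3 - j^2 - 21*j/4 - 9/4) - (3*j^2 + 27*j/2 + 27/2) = j^3 - 4*j^2 - 75*j/4 - 63/4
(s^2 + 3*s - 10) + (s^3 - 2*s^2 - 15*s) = s^3 - s^2 - 12*s - 10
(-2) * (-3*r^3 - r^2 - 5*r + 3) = 6*r^3 + 2*r^2 + 10*r - 6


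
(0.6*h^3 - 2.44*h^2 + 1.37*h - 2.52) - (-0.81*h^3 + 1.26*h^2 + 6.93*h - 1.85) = 1.41*h^3 - 3.7*h^2 - 5.56*h - 0.67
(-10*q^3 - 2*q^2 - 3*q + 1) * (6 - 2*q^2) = 20*q^5 + 4*q^4 - 54*q^3 - 14*q^2 - 18*q + 6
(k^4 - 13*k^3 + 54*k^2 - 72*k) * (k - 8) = k^5 - 21*k^4 + 158*k^3 - 504*k^2 + 576*k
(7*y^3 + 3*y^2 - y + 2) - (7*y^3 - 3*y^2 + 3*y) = 6*y^2 - 4*y + 2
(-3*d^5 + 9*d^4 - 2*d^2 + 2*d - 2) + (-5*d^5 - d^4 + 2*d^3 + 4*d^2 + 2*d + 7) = -8*d^5 + 8*d^4 + 2*d^3 + 2*d^2 + 4*d + 5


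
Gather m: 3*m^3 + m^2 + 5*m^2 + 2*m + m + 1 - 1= 3*m^3 + 6*m^2 + 3*m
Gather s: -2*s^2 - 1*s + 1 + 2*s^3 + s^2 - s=2*s^3 - s^2 - 2*s + 1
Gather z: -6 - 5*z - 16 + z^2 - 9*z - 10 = z^2 - 14*z - 32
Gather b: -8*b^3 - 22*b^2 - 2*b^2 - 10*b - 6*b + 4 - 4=-8*b^3 - 24*b^2 - 16*b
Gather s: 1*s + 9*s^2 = 9*s^2 + s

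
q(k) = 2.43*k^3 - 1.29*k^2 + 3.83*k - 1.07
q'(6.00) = 250.79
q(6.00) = 500.35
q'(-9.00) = 617.54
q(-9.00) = -1911.50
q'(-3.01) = 77.64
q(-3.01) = -90.55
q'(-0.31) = 5.33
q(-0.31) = -2.45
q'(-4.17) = 141.35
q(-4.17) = -215.68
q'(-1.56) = 25.60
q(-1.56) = -19.41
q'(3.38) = 78.39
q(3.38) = 90.97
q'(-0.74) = 9.73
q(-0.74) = -5.60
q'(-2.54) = 57.42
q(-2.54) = -58.94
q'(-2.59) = 59.41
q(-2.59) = -61.86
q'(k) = 7.29*k^2 - 2.58*k + 3.83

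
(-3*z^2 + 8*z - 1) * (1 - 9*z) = 27*z^3 - 75*z^2 + 17*z - 1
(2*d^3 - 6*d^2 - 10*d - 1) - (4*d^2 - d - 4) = 2*d^3 - 10*d^2 - 9*d + 3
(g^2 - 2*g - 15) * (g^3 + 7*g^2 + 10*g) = g^5 + 5*g^4 - 19*g^3 - 125*g^2 - 150*g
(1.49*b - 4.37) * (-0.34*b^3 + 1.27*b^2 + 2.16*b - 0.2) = -0.5066*b^4 + 3.3781*b^3 - 2.3315*b^2 - 9.7372*b + 0.874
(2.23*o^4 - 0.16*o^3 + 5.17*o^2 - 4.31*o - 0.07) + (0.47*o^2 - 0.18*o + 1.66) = 2.23*o^4 - 0.16*o^3 + 5.64*o^2 - 4.49*o + 1.59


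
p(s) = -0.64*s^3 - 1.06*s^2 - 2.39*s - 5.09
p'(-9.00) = -138.83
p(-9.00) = 397.12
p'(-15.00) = -402.59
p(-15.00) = 1952.26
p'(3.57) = -34.43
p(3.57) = -56.25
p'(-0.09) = -2.21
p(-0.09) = -4.88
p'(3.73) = -37.01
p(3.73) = -61.97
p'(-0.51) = -1.81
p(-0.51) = -4.06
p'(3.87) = -39.35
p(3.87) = -67.31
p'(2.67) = -21.74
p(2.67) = -31.21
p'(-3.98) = -24.37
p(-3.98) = 27.98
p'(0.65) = -4.58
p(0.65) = -7.27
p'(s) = -1.92*s^2 - 2.12*s - 2.39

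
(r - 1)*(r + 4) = r^2 + 3*r - 4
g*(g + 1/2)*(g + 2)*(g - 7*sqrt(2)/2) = g^4 - 7*sqrt(2)*g^3/2 + 5*g^3/2 - 35*sqrt(2)*g^2/4 + g^2 - 7*sqrt(2)*g/2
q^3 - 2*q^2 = q^2*(q - 2)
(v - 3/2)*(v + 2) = v^2 + v/2 - 3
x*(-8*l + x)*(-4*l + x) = 32*l^2*x - 12*l*x^2 + x^3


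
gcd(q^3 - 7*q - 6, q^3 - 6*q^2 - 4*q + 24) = q + 2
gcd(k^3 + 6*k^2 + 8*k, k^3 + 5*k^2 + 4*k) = k^2 + 4*k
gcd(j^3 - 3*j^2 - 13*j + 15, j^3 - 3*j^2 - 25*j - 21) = j + 3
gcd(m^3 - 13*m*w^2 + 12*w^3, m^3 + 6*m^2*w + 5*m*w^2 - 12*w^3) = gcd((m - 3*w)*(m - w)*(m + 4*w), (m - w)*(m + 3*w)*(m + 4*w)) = -m^2 - 3*m*w + 4*w^2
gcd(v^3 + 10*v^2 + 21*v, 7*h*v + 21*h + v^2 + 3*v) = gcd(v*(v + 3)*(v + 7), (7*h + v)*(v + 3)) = v + 3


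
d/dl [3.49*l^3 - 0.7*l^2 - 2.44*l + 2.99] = 10.47*l^2 - 1.4*l - 2.44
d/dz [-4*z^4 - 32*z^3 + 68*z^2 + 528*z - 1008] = -16*z^3 - 96*z^2 + 136*z + 528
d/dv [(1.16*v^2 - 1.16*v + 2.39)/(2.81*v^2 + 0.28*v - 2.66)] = (3.5844*v^2 - 19.603*v + 2.4164)/(7.8961*v^4 + 1.5736*v^3 - 14.8708*v^2 - 1.4896*v + 7.0756)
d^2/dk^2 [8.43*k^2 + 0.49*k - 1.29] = 16.8600000000000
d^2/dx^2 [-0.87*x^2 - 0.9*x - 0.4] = -1.74000000000000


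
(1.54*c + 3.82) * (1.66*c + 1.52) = 2.5564*c^2 + 8.682*c + 5.8064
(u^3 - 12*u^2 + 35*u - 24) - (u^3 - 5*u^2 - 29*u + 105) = -7*u^2 + 64*u - 129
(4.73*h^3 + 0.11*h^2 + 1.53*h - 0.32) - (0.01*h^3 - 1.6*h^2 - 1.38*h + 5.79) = 4.72*h^3 + 1.71*h^2 + 2.91*h - 6.11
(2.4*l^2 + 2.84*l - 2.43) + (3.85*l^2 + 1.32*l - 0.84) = 6.25*l^2 + 4.16*l - 3.27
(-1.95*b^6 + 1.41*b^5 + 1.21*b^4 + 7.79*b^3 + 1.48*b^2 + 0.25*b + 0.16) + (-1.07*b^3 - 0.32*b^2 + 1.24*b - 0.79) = -1.95*b^6 + 1.41*b^5 + 1.21*b^4 + 6.72*b^3 + 1.16*b^2 + 1.49*b - 0.63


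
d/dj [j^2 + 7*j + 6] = 2*j + 7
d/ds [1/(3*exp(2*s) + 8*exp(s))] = 2*(-3*exp(s) - 4)*exp(-s)/(3*exp(s) + 8)^2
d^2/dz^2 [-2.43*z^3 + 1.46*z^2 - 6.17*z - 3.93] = 2.92 - 14.58*z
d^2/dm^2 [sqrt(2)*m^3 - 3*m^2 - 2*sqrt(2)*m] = 6*sqrt(2)*m - 6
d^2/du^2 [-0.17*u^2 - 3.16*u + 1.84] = -0.340000000000000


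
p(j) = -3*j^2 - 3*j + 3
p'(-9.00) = 51.00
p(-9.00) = -213.00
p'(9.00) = -57.00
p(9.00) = -267.00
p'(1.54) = -12.24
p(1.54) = -8.73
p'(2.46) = -17.76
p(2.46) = -22.53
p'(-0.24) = -1.56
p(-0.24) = 3.55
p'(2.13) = -15.78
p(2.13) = -17.00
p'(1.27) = -10.62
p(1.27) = -5.65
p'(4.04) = -27.24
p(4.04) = -58.08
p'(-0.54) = 0.24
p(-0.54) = 3.75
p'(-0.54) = 0.24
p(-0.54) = 3.75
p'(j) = -6*j - 3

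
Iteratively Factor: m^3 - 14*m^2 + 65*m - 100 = (m - 4)*(m^2 - 10*m + 25) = (m - 5)*(m - 4)*(m - 5)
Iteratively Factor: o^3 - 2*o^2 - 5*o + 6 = (o + 2)*(o^2 - 4*o + 3) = (o - 1)*(o + 2)*(o - 3)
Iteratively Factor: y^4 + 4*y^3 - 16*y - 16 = (y + 2)*(y^3 + 2*y^2 - 4*y - 8) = (y - 2)*(y + 2)*(y^2 + 4*y + 4) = (y - 2)*(y + 2)^2*(y + 2)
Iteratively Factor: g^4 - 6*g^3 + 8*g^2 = (g)*(g^3 - 6*g^2 + 8*g) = g*(g - 4)*(g^2 - 2*g) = g*(g - 4)*(g - 2)*(g)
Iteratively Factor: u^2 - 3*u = (u)*(u - 3)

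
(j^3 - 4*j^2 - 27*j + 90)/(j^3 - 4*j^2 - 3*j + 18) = (j^2 - j - 30)/(j^2 - j - 6)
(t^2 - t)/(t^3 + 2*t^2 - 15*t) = (t - 1)/(t^2 + 2*t - 15)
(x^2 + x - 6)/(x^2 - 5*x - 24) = (x - 2)/(x - 8)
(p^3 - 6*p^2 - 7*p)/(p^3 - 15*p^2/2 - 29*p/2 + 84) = 2*p*(p^2 - 6*p - 7)/(2*p^3 - 15*p^2 - 29*p + 168)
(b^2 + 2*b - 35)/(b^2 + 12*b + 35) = (b - 5)/(b + 5)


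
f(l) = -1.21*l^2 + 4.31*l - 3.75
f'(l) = 4.31 - 2.42*l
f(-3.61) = -35.08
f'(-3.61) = 13.05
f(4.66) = -9.94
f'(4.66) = -6.97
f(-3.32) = -31.40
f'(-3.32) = 12.34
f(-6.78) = -88.59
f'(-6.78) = 20.72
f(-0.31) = -5.20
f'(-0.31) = 5.06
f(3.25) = -2.52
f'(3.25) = -3.56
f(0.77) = -1.15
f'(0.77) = 2.45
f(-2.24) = -19.48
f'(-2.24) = 9.73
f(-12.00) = -229.71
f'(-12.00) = 33.35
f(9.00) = -62.97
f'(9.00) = -17.47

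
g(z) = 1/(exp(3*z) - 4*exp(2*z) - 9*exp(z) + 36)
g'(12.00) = 0.00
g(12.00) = 0.00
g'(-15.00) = 0.00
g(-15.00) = 0.03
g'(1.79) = -0.11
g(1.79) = 0.02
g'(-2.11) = 0.00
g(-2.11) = 0.03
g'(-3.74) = 0.00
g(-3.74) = 0.03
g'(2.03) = -0.03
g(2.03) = 0.01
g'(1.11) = 427.93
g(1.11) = -4.99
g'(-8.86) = 0.00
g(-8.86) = 0.03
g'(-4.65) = 0.00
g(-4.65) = 0.03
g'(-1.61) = 0.00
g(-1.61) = 0.03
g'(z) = (-3*exp(3*z) + 8*exp(2*z) + 9*exp(z))/(exp(3*z) - 4*exp(2*z) - 9*exp(z) + 36)^2 = (-3*exp(2*z) + 8*exp(z) + 9)*exp(z)/(exp(3*z) - 4*exp(2*z) - 9*exp(z) + 36)^2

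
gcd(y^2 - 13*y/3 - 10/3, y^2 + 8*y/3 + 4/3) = y + 2/3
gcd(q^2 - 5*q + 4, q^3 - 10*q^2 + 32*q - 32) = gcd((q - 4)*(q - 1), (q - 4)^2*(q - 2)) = q - 4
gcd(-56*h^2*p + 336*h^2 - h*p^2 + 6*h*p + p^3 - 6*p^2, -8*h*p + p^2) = -8*h + p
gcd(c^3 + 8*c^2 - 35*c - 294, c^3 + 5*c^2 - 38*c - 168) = c^2 + c - 42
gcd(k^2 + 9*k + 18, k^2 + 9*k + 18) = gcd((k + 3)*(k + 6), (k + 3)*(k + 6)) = k^2 + 9*k + 18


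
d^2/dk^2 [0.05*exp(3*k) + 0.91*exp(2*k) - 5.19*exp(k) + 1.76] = (0.45*exp(2*k) + 3.64*exp(k) - 5.19)*exp(k)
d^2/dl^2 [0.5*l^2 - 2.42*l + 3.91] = 1.00000000000000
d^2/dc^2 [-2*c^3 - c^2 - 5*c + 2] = -12*c - 2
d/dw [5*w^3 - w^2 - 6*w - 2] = 15*w^2 - 2*w - 6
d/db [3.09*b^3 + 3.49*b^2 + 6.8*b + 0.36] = 9.27*b^2 + 6.98*b + 6.8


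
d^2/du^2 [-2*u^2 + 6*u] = -4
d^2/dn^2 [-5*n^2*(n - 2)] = 20 - 30*n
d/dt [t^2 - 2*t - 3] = 2*t - 2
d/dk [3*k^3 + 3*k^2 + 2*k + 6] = 9*k^2 + 6*k + 2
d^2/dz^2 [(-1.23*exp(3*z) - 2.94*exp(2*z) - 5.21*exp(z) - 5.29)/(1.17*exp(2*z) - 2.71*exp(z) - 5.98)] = (-1.683747*exp(6*z) + 11.699883*exp(5*z) - 35.375163*exp(4*z) - 368.621415*exp(3*z) - 707.197491*exp(2*z) - 523.008431*exp(z) - 100.583002)*exp(z)/(1.601613*exp(6*z) - 11.129157*exp(5*z) + 1.219725*exp(4*z) + 93.862205*exp(3*z) - 6.23415000000001*exp(2*z) - 290.732052*exp(z) - 213.847192)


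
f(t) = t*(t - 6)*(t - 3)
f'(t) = t*(t - 6) + t*(t - 3) + (t - 6)*(t - 3) = 3*t^2 - 18*t + 18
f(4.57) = -10.26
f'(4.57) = -1.61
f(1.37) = 10.34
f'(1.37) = -1.03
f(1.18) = 10.35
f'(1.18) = 0.94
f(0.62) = 7.94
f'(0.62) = 7.99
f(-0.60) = -14.26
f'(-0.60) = 29.88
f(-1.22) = -37.17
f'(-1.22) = 44.43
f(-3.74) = -245.52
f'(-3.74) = 127.28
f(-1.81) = -67.99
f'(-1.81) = 60.41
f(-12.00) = -3240.00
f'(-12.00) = 666.00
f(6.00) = 0.00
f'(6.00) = 18.00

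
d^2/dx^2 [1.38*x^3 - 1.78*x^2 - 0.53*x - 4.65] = 8.28*x - 3.56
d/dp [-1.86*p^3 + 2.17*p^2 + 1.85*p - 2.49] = -5.58*p^2 + 4.34*p + 1.85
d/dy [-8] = 0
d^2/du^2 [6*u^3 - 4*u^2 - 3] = 36*u - 8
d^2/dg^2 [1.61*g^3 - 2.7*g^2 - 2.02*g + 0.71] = 9.66*g - 5.4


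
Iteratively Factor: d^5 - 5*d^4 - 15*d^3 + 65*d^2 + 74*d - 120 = (d + 3)*(d^4 - 8*d^3 + 9*d^2 + 38*d - 40) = (d + 2)*(d + 3)*(d^3 - 10*d^2 + 29*d - 20) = (d - 1)*(d + 2)*(d + 3)*(d^2 - 9*d + 20) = (d - 5)*(d - 1)*(d + 2)*(d + 3)*(d - 4)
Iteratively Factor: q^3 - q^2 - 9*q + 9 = (q + 3)*(q^2 - 4*q + 3) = (q - 1)*(q + 3)*(q - 3)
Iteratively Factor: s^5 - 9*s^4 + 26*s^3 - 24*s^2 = (s)*(s^4 - 9*s^3 + 26*s^2 - 24*s) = s*(s - 4)*(s^3 - 5*s^2 + 6*s) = s*(s - 4)*(s - 3)*(s^2 - 2*s) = s*(s - 4)*(s - 3)*(s - 2)*(s)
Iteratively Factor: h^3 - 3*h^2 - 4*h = (h - 4)*(h^2 + h) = (h - 4)*(h + 1)*(h)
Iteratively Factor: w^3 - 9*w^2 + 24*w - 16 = (w - 4)*(w^2 - 5*w + 4) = (w - 4)^2*(w - 1)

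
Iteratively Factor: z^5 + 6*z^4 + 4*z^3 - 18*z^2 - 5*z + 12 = (z + 4)*(z^4 + 2*z^3 - 4*z^2 - 2*z + 3) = (z - 1)*(z + 4)*(z^3 + 3*z^2 - z - 3) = (z - 1)^2*(z + 4)*(z^2 + 4*z + 3) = (z - 1)^2*(z + 1)*(z + 4)*(z + 3)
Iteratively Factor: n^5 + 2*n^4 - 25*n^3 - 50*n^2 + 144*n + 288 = (n - 3)*(n^4 + 5*n^3 - 10*n^2 - 80*n - 96) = (n - 3)*(n + 4)*(n^3 + n^2 - 14*n - 24) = (n - 3)*(n + 3)*(n + 4)*(n^2 - 2*n - 8) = (n - 4)*(n - 3)*(n + 3)*(n + 4)*(n + 2)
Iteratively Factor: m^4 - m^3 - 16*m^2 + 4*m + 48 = (m + 2)*(m^3 - 3*m^2 - 10*m + 24) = (m + 2)*(m + 3)*(m^2 - 6*m + 8) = (m - 2)*(m + 2)*(m + 3)*(m - 4)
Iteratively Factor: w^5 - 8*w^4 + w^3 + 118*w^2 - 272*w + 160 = (w + 4)*(w^4 - 12*w^3 + 49*w^2 - 78*w + 40) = (w - 2)*(w + 4)*(w^3 - 10*w^2 + 29*w - 20) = (w - 2)*(w - 1)*(w + 4)*(w^2 - 9*w + 20) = (w - 5)*(w - 2)*(w - 1)*(w + 4)*(w - 4)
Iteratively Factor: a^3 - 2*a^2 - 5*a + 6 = (a - 3)*(a^2 + a - 2) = (a - 3)*(a + 2)*(a - 1)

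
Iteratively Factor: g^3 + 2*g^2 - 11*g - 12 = (g - 3)*(g^2 + 5*g + 4) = (g - 3)*(g + 4)*(g + 1)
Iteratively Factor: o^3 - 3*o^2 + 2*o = (o - 2)*(o^2 - o) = (o - 2)*(o - 1)*(o)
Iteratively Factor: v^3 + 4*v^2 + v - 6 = (v + 2)*(v^2 + 2*v - 3) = (v - 1)*(v + 2)*(v + 3)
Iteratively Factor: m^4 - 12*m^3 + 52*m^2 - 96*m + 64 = (m - 4)*(m^3 - 8*m^2 + 20*m - 16) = (m - 4)^2*(m^2 - 4*m + 4) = (m - 4)^2*(m - 2)*(m - 2)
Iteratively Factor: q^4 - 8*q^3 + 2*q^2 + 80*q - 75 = (q - 5)*(q^3 - 3*q^2 - 13*q + 15) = (q - 5)*(q + 3)*(q^2 - 6*q + 5) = (q - 5)*(q - 1)*(q + 3)*(q - 5)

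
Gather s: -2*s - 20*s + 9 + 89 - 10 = 88 - 22*s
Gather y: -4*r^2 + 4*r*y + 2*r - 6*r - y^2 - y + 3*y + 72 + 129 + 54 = -4*r^2 - 4*r - y^2 + y*(4*r + 2) + 255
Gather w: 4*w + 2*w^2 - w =2*w^2 + 3*w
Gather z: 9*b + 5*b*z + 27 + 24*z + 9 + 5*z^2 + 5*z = 9*b + 5*z^2 + z*(5*b + 29) + 36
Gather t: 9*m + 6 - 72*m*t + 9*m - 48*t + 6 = 18*m + t*(-72*m - 48) + 12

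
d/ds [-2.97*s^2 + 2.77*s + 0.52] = 2.77 - 5.94*s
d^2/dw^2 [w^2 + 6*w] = 2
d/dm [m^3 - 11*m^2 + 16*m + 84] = 3*m^2 - 22*m + 16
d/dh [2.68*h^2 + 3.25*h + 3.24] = 5.36*h + 3.25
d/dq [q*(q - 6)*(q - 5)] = 3*q^2 - 22*q + 30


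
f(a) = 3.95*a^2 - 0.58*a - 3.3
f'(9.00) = 70.52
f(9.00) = 311.43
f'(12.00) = 94.22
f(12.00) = 558.54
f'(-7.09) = -56.59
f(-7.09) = 199.37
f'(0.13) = 0.45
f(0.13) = -3.31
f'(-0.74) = -6.43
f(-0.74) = -0.71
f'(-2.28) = -18.59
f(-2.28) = 18.56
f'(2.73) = 20.99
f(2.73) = 24.56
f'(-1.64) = -13.54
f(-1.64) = 8.28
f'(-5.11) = -40.95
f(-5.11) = 102.81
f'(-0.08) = -1.21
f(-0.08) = -3.23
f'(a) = 7.9*a - 0.58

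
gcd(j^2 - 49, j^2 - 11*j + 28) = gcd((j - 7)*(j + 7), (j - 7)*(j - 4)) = j - 7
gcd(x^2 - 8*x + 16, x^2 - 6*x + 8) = x - 4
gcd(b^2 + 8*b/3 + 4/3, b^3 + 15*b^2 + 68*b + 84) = b + 2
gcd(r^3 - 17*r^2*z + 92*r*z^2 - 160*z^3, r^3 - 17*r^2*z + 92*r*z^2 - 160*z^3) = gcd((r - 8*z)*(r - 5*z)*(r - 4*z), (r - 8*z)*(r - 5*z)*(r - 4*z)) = -r^3 + 17*r^2*z - 92*r*z^2 + 160*z^3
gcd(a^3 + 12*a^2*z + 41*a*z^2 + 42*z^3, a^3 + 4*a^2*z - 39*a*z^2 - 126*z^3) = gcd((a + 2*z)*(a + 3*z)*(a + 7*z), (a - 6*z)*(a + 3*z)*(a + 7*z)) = a^2 + 10*a*z + 21*z^2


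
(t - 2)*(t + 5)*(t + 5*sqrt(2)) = t^3 + 3*t^2 + 5*sqrt(2)*t^2 - 10*t + 15*sqrt(2)*t - 50*sqrt(2)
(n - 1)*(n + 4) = n^2 + 3*n - 4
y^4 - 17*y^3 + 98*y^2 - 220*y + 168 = (y - 7)*(y - 6)*(y - 2)^2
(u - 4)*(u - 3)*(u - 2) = u^3 - 9*u^2 + 26*u - 24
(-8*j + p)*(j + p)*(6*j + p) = -48*j^3 - 50*j^2*p - j*p^2 + p^3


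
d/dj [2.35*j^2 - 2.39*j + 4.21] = 4.7*j - 2.39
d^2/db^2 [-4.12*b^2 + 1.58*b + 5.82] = -8.24000000000000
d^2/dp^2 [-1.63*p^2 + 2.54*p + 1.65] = -3.26000000000000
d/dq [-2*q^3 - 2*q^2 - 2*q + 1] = -6*q^2 - 4*q - 2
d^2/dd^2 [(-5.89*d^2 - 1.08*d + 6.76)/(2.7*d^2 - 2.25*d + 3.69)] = (-87.3099*d^3 + 647.77482*d^2 - 181.84176*d - 244.585818)/(19.683*d^6 - 49.2075*d^5 + 121.70655*d^4 - 145.891125*d^3 + 166.332285*d^2 - 91.908675*d + 50.243409)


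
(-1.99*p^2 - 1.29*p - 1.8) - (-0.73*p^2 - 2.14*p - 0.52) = -1.26*p^2 + 0.85*p - 1.28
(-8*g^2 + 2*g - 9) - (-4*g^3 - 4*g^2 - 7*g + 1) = 4*g^3 - 4*g^2 + 9*g - 10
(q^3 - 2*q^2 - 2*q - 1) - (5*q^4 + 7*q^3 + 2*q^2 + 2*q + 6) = -5*q^4 - 6*q^3 - 4*q^2 - 4*q - 7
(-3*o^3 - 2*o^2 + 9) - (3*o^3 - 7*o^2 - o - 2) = -6*o^3 + 5*o^2 + o + 11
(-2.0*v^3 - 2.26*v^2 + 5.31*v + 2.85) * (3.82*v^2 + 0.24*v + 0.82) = -7.64*v^5 - 9.1132*v^4 + 18.1018*v^3 + 10.3082*v^2 + 5.0382*v + 2.337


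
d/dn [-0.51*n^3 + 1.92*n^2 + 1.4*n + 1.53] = -1.53*n^2 + 3.84*n + 1.4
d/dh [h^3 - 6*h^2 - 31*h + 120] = 3*h^2 - 12*h - 31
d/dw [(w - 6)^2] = 2*w - 12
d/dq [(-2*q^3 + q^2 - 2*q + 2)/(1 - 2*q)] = 2*(4*q^3 - 4*q^2 + q + 1)/(4*q^2 - 4*q + 1)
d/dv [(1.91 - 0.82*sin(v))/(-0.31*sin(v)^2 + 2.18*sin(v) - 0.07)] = (-0.2542*sin(v)^2 + 1.1842*sin(v) - 4.1064)*cos(v)/(0.0961*sin(v)^4 - 1.3516*sin(v)^3 + 4.7958*sin(v)^2 - 0.3052*sin(v) + 0.0049)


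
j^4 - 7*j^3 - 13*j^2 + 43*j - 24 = (j - 8)*(j - 1)^2*(j + 3)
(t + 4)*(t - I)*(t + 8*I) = t^3 + 4*t^2 + 7*I*t^2 + 8*t + 28*I*t + 32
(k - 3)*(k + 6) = k^2 + 3*k - 18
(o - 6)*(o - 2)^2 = o^3 - 10*o^2 + 28*o - 24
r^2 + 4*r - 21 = (r - 3)*(r + 7)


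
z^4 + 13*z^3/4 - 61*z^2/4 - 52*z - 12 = (z - 4)*(z + 1/4)*(z + 3)*(z + 4)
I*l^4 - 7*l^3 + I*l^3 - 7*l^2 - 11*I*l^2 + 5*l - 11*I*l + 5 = (l + I)^2*(l + 5*I)*(I*l + I)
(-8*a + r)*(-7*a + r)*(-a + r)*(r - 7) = -56*a^3*r + 392*a^3 + 71*a^2*r^2 - 497*a^2*r - 16*a*r^3 + 112*a*r^2 + r^4 - 7*r^3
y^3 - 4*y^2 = y^2*(y - 4)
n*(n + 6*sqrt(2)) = n^2 + 6*sqrt(2)*n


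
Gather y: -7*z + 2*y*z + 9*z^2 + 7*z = 2*y*z + 9*z^2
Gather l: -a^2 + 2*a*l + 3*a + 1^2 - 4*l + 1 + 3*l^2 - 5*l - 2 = -a^2 + 3*a + 3*l^2 + l*(2*a - 9)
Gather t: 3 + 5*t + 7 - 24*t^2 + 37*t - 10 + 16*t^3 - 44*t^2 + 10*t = 16*t^3 - 68*t^2 + 52*t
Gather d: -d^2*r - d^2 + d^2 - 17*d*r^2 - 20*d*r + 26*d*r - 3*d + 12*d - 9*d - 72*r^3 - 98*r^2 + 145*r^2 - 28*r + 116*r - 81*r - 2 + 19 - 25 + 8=-d^2*r + d*(-17*r^2 + 6*r) - 72*r^3 + 47*r^2 + 7*r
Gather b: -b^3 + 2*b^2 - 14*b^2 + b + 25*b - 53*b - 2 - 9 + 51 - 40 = -b^3 - 12*b^2 - 27*b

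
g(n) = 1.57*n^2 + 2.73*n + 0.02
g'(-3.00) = -6.69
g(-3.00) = 5.96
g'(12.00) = 40.41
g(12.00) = 258.86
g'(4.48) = 16.80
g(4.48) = 43.76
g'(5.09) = 18.71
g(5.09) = 54.59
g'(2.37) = 10.17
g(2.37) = 15.31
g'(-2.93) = -6.47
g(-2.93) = 5.50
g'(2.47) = 10.49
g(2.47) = 16.34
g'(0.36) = 3.86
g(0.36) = 1.21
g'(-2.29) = -4.46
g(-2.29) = 2.00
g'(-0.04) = 2.60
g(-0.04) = -0.09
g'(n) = 3.14*n + 2.73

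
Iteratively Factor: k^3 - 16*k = (k)*(k^2 - 16) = k*(k - 4)*(k + 4)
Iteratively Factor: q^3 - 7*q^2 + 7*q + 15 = (q + 1)*(q^2 - 8*q + 15) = (q - 5)*(q + 1)*(q - 3)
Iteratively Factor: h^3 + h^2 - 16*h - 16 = (h - 4)*(h^2 + 5*h + 4) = (h - 4)*(h + 1)*(h + 4)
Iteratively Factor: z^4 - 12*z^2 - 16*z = (z - 4)*(z^3 + 4*z^2 + 4*z) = z*(z - 4)*(z^2 + 4*z + 4) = z*(z - 4)*(z + 2)*(z + 2)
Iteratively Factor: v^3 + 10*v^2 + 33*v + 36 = (v + 3)*(v^2 + 7*v + 12) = (v + 3)*(v + 4)*(v + 3)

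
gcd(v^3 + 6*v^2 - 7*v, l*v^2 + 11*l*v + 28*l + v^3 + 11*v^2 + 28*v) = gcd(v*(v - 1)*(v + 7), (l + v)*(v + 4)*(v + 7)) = v + 7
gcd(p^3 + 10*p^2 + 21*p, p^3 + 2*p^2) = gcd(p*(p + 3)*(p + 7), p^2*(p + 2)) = p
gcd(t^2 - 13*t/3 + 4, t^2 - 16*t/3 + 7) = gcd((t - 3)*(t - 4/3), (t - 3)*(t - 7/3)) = t - 3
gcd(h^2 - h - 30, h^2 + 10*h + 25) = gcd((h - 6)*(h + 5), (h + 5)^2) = h + 5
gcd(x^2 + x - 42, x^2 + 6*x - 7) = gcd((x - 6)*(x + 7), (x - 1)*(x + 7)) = x + 7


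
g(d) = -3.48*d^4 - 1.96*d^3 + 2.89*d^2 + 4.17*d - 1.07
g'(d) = -13.92*d^3 - 5.88*d^2 + 5.78*d + 4.17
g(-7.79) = -11746.94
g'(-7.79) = 6182.71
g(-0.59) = -2.54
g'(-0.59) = 1.57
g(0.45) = 1.07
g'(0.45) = 4.31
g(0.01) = -1.03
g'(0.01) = 4.23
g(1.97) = -49.04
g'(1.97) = -113.69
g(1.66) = -21.57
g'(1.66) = -66.11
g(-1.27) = -6.74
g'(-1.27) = 15.86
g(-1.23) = -6.14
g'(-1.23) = 14.07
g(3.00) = -297.35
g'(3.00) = -407.25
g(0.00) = -1.07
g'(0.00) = 4.17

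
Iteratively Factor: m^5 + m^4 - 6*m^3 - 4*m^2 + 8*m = (m - 1)*(m^4 + 2*m^3 - 4*m^2 - 8*m) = (m - 2)*(m - 1)*(m^3 + 4*m^2 + 4*m) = (m - 2)*(m - 1)*(m + 2)*(m^2 + 2*m) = (m - 2)*(m - 1)*(m + 2)^2*(m)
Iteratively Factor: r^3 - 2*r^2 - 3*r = (r)*(r^2 - 2*r - 3) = r*(r + 1)*(r - 3)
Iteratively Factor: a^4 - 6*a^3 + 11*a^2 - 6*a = (a)*(a^3 - 6*a^2 + 11*a - 6) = a*(a - 3)*(a^2 - 3*a + 2) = a*(a - 3)*(a - 1)*(a - 2)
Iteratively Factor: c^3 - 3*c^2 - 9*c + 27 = (c - 3)*(c^2 - 9) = (c - 3)^2*(c + 3)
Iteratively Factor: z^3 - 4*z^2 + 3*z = (z)*(z^2 - 4*z + 3) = z*(z - 3)*(z - 1)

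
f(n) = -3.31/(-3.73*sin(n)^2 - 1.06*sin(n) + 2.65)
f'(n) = -3.31*(7.46*sin(n)*cos(n) + 1.06*cos(n))/(-3.73*sin(n)^2 - 1.06*sin(n) + 2.65)^2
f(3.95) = -2.26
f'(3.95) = -4.61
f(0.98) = 4.12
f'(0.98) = -20.75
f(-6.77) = -1.42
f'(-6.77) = 1.31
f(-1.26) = -11.90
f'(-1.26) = 79.11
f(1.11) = 2.56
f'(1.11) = -6.83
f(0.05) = -1.28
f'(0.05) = -0.71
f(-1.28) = -13.67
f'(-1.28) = 98.54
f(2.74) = -1.99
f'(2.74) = 4.37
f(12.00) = -1.54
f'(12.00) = 1.79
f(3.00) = -1.36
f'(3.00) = 1.18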